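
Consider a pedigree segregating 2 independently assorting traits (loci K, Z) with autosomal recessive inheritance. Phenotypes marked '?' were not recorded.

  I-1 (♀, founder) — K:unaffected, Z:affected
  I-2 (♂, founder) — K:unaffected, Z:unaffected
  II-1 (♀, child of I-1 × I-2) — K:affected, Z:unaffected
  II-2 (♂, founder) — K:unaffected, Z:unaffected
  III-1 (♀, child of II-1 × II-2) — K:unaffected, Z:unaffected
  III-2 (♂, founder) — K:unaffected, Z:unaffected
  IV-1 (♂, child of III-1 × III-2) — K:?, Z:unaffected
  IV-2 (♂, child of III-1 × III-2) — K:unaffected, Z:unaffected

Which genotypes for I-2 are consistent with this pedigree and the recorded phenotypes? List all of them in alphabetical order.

K/I-1 un ·: Kk
K/I-2 un ·: Kk
K/II-1 aff I-1×I-2: kk
K/II-2 un ·: KK|Kk
K/III-1 un II-1×II-2: Kk
K/III-2 un ·: KK|Kk
K/IV-1 ? III-1×III-2: KK|Kk|kk
K/IV-2 un III-1×III-2: KK|Kk
⇒ K over [I-1,I-2,II-1,II-2,III-1,III-2,IV-1,IV-2]: 20 consistent
Z/I-1 aff ·: zz
Z/I-2 un ·: ZZ|Zz
Z/II-1 un I-1×I-2: Zz
Z/II-2 un ·: ZZ|Zz
Z/III-1 un II-1×II-2: ZZ|Zz
Z/III-2 un ·: ZZ|Zz
Z/IV-1 un III-1×III-2: ZZ|Zz
Z/IV-2 un III-1×III-2: ZZ|Zz
⇒ Z over [I-1,I-2,II-1,II-2,III-1,III-2,IV-1,IV-2]: 52 consistent

I-2 ∈ {Kk ZZ, Kk Zz}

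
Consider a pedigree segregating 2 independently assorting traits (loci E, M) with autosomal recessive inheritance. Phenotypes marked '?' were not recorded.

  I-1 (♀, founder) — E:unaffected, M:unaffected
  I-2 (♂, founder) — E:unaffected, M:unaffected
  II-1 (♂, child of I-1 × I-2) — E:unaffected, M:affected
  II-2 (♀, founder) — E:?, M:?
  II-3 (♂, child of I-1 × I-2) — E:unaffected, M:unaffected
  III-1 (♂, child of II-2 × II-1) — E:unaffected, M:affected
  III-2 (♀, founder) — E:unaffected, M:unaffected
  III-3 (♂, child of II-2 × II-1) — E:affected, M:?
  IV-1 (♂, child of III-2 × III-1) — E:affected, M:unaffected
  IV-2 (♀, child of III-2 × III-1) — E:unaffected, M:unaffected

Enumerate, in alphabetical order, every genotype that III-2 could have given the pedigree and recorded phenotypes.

E/I-1 un ·: EE|Ee
E/I-2 un ·: EE|Ee
E/II-1 un I-1×I-2: Ee
E/II-2 ? ·: Ee|ee
E/II-3 un I-1×I-2: EE|Ee
E/III-1 un II-2×II-1: Ee
E/III-2 un ·: Ee
E/III-3 aff II-2×II-1: ee
E/IV-1 aff III-2×III-1: ee
E/IV-2 un III-2×III-1: EE|Ee
⇒ E over [I-1,I-2,II-1,II-2,II-3,III-1,III-2,III-3,IV-1,IV-2]: 24 consistent
M/I-1 un ·: Mm
M/I-2 un ·: Mm
M/II-1 aff I-1×I-2: mm
M/II-2 ? ·: Mm|mm
M/II-3 un I-1×I-2: MM|Mm
M/III-1 aff II-2×II-1: mm
M/III-2 un ·: MM|Mm
M/III-3 ? II-2×II-1: Mm|mm
M/IV-1 un III-2×III-1: Mm
M/IV-2 un III-2×III-1: Mm
⇒ M over [I-1,I-2,II-1,II-2,II-3,III-1,III-2,III-3,IV-1,IV-2]: 12 consistent

III-2 ∈ {Ee MM, Ee Mm}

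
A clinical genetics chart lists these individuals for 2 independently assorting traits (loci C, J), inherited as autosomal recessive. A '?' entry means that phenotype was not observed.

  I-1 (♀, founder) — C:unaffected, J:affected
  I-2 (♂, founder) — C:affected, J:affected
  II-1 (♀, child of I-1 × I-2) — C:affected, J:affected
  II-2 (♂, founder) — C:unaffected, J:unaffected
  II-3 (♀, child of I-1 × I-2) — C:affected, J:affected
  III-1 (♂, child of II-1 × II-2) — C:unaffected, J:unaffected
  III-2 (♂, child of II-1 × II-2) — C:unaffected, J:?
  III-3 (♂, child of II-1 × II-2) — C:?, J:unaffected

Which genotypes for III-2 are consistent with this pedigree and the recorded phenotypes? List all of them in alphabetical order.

III-2 ∈ {Cc Jj, Cc jj}

C/I-1 un ·: Cc
C/I-2 aff ·: cc
C/II-1 aff I-1×I-2: cc
C/II-2 un ·: CC|Cc
C/II-3 aff I-1×I-2: cc
C/III-1 un II-1×II-2: Cc
C/III-2 un II-1×II-2: Cc
C/III-3 ? II-1×II-2: Cc|cc
⇒ C over [I-1,I-2,II-1,II-2,II-3,III-1,III-2,III-3]: 3 consistent
J/I-1 aff ·: jj
J/I-2 aff ·: jj
J/II-1 aff I-1×I-2: jj
J/II-2 un ·: JJ|Jj
J/II-3 aff I-1×I-2: jj
J/III-1 un II-1×II-2: Jj
J/III-2 ? II-1×II-2: Jj|jj
J/III-3 un II-1×II-2: Jj
⇒ J over [I-1,I-2,II-1,II-2,II-3,III-1,III-2,III-3]: 3 consistent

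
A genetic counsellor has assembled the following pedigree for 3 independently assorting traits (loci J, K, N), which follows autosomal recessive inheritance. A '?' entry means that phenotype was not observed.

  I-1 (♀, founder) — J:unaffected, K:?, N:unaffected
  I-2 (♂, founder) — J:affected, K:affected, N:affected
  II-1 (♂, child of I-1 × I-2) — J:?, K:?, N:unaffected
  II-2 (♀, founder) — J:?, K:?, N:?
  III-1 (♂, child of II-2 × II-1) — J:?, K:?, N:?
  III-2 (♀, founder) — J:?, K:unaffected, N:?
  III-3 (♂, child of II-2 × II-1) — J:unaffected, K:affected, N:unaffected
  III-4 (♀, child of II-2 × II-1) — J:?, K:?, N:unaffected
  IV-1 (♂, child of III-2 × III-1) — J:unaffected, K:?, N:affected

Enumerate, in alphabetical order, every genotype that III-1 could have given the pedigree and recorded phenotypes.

J/I-1 un ·: JJ|Jj
J/I-2 aff ·: jj
J/II-1 ? I-1×I-2: Jj|jj
J/II-2 ? ·: JJ|Jj|jj
J/III-1 ? II-2×II-1: JJ|Jj|jj
J/III-2 ? ·: JJ|Jj|jj
J/III-3 un II-2×II-1: JJ|Jj
J/III-4 ? II-2×II-1: JJ|Jj|jj
J/IV-1 un III-2×III-1: JJ|Jj
⇒ J over [I-1,I-2,II-1,II-2,III-1,III-2,III-3,III-4,IV-1]: 251 consistent
K/I-1 ? ·: KK|Kk|kk
K/I-2 aff ·: kk
K/II-1 ? I-1×I-2: Kk|kk
K/II-2 ? ·: Kk|kk
K/III-1 ? II-2×II-1: KK|Kk|kk
K/III-2 un ·: KK|Kk
K/III-3 aff II-2×II-1: kk
K/III-4 ? II-2×II-1: KK|Kk|kk
K/IV-1 ? III-2×III-1: KK|Kk|kk
⇒ K over [I-1,I-2,II-1,II-2,III-1,III-2,III-3,III-4,IV-1]: 136 consistent
N/I-1 un ·: NN|Nn
N/I-2 aff ·: nn
N/II-1 un I-1×I-2: Nn
N/II-2 ? ·: NN|Nn|nn
N/III-1 ? II-2×II-1: Nn|nn
N/III-2 ? ·: Nn|nn
N/III-3 un II-2×II-1: NN|Nn
N/III-4 un II-2×II-1: NN|Nn
N/IV-1 aff III-2×III-1: nn
⇒ N over [I-1,I-2,II-1,II-2,III-1,III-2,III-3,III-4,IV-1]: 56 consistent

III-1 ∈ {JJ KK Nn, JJ KK nn, JJ Kk Nn, JJ Kk nn, JJ kk Nn, JJ kk nn, Jj KK Nn, Jj KK nn, Jj Kk Nn, Jj Kk nn, Jj kk Nn, Jj kk nn, jj KK Nn, jj KK nn, jj Kk Nn, jj Kk nn, jj kk Nn, jj kk nn}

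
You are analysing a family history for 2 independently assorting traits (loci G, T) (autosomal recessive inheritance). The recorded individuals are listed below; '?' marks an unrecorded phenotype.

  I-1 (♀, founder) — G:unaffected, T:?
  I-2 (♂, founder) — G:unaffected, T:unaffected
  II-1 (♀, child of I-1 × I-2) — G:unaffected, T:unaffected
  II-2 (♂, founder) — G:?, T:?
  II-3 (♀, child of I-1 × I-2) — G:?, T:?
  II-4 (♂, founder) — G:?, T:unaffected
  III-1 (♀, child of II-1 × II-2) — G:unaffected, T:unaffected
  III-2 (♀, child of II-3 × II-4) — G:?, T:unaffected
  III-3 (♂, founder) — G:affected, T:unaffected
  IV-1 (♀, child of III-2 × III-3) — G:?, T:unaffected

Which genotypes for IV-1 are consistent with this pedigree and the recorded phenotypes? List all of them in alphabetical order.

IV-1 ∈ {Gg TT, Gg Tt, gg TT, gg Tt}

G/I-1 un ·: GG|Gg
G/I-2 un ·: GG|Gg
G/II-1 un I-1×I-2: GG|Gg
G/II-2 ? ·: GG|Gg|gg
G/II-3 ? I-1×I-2: GG|Gg|gg
G/II-4 ? ·: GG|Gg|gg
G/III-1 un II-1×II-2: GG|Gg
G/III-2 ? II-3×II-4: GG|Gg|gg
G/III-3 aff ·: gg
G/IV-1 ? III-2×III-3: Gg|gg
⇒ G over [I-1,I-2,II-1,II-2,II-3,II-4,III-1,III-2,III-3,IV-1]: 510 consistent
T/I-1 ? ·: TT|Tt|tt
T/I-2 un ·: TT|Tt
T/II-1 un I-1×I-2: TT|Tt
T/II-2 ? ·: TT|Tt|tt
T/II-3 ? I-1×I-2: TT|Tt|tt
T/II-4 un ·: TT|Tt
T/III-1 un II-1×II-2: TT|Tt
T/III-2 un II-3×II-4: TT|Tt
T/III-3 un ·: TT|Tt
T/IV-1 un III-2×III-3: TT|Tt
⇒ T over [I-1,I-2,II-1,II-2,II-3,II-4,III-1,III-2,III-3,IV-1]: 940 consistent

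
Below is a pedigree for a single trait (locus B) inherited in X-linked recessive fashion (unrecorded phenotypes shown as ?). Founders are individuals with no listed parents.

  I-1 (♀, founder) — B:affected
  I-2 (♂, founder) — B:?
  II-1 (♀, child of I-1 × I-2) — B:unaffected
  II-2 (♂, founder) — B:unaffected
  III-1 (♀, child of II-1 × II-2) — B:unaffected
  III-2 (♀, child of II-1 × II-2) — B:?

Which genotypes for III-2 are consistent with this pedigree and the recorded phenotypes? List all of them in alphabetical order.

III-2 ∈ {X^BX^B, X^BX^b}

B/I-1 aff ·: X^bX^b
B/I-2 ? ·: X^BY
B/II-1 un I-1×I-2: X^BX^b
B/II-2 un ·: X^BY
B/III-1 un II-1×II-2: X^BX^B|X^BX^b
B/III-2 ? II-1×II-2: X^BX^B|X^BX^b
⇒ B over [I-1,I-2,II-1,II-2,III-1,III-2]: 4 consistent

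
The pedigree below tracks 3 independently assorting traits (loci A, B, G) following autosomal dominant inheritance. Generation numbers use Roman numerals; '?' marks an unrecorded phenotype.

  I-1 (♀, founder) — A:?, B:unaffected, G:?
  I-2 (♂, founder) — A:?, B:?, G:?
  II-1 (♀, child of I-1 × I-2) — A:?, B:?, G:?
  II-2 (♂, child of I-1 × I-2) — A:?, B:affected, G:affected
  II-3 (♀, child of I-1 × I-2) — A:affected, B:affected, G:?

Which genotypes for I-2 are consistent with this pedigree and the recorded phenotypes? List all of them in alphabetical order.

I-2 ∈ {AA BB GG, AA BB Gg, AA BB gg, AA Bb GG, AA Bb Gg, AA Bb gg, Aa BB GG, Aa BB Gg, Aa BB gg, Aa Bb GG, Aa Bb Gg, Aa Bb gg, aa BB GG, aa BB Gg, aa BB gg, aa Bb GG, aa Bb Gg, aa Bb gg}

A/I-1 ? ·: aa|Aa|AA
A/I-2 ? ·: aa|Aa|AA
A/II-1 ? I-1×I-2: aa|Aa|AA
A/II-2 ? I-1×I-2: aa|Aa|AA
A/II-3 aff I-1×I-2: Aa|AA
⇒ A over [I-1,I-2,II-1,II-2,II-3]: 45 consistent
B/I-1 un ·: bb
B/I-2 ? ·: Bb|BB
B/II-1 ? I-1×I-2: bb|Bb
B/II-2 aff I-1×I-2: Bb
B/II-3 aff I-1×I-2: Bb
⇒ B over [I-1,I-2,II-1,II-2,II-3]: 3 consistent
G/I-1 ? ·: gg|Gg|GG
G/I-2 ? ·: gg|Gg|GG
G/II-1 ? I-1×I-2: gg|Gg|GG
G/II-2 aff I-1×I-2: Gg|GG
G/II-3 ? I-1×I-2: gg|Gg|GG
⇒ G over [I-1,I-2,II-1,II-2,II-3]: 45 consistent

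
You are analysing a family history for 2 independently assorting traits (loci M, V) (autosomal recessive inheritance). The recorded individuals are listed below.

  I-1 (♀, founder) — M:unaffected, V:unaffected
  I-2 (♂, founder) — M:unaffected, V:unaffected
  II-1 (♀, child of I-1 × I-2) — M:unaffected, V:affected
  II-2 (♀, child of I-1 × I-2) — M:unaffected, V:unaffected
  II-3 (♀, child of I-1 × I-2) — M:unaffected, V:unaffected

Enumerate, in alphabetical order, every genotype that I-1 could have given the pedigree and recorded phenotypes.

M/I-1 un ·: MM|Mm
M/I-2 un ·: MM|Mm
M/II-1 un I-1×I-2: MM|Mm
M/II-2 un I-1×I-2: MM|Mm
M/II-3 un I-1×I-2: MM|Mm
⇒ M over [I-1,I-2,II-1,II-2,II-3]: 25 consistent
V/I-1 un ·: Vv
V/I-2 un ·: Vv
V/II-1 aff I-1×I-2: vv
V/II-2 un I-1×I-2: VV|Vv
V/II-3 un I-1×I-2: VV|Vv
⇒ V over [I-1,I-2,II-1,II-2,II-3]: 4 consistent

I-1 ∈ {MM Vv, Mm Vv}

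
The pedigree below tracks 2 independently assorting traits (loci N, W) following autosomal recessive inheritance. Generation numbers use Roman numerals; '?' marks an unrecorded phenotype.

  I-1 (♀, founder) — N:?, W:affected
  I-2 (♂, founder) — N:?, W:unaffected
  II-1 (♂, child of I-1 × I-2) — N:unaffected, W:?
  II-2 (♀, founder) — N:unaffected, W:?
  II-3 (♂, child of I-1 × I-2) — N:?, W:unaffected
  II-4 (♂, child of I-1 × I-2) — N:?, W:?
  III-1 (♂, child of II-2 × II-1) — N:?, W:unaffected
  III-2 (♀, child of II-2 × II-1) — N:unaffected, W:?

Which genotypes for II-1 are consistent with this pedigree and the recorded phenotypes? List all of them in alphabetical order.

II-1 ∈ {NN Ww, NN ww, Nn Ww, Nn ww}

N/I-1 ? ·: NN|Nn|nn
N/I-2 ? ·: NN|Nn|nn
N/II-1 un I-1×I-2: NN|Nn
N/II-2 un ·: NN|Nn
N/II-3 ? I-1×I-2: NN|Nn|nn
N/II-4 ? I-1×I-2: NN|Nn|nn
N/III-1 ? II-2×II-1: NN|Nn|nn
N/III-2 un II-2×II-1: NN|Nn
⇒ N over [I-1,I-2,II-1,II-2,II-3,II-4,III-1,III-2]: 360 consistent
W/I-1 aff ·: ww
W/I-2 un ·: WW|Ww
W/II-1 ? I-1×I-2: Ww|ww
W/II-2 ? ·: WW|Ww|ww
W/II-3 un I-1×I-2: Ww
W/II-4 ? I-1×I-2: Ww|ww
W/III-1 un II-2×II-1: WW|Ww
W/III-2 ? II-2×II-1: WW|Ww|ww
⇒ W over [I-1,I-2,II-1,II-2,II-3,II-4,III-1,III-2]: 42 consistent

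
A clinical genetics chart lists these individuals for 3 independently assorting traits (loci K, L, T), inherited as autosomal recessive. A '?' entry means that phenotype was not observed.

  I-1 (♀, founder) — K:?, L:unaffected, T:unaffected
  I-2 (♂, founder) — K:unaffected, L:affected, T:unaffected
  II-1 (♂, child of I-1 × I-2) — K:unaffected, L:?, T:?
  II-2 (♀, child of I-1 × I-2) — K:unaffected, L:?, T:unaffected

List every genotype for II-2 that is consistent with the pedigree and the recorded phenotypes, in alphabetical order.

K/I-1 ? ·: KK|Kk|kk
K/I-2 un ·: KK|Kk
K/II-1 un I-1×I-2: KK|Kk
K/II-2 un I-1×I-2: KK|Kk
⇒ K over [I-1,I-2,II-1,II-2]: 15 consistent
L/I-1 un ·: LL|Ll
L/I-2 aff ·: ll
L/II-1 ? I-1×I-2: Ll|ll
L/II-2 ? I-1×I-2: Ll|ll
⇒ L over [I-1,I-2,II-1,II-2]: 5 consistent
T/I-1 un ·: TT|Tt
T/I-2 un ·: TT|Tt
T/II-1 ? I-1×I-2: TT|Tt|tt
T/II-2 un I-1×I-2: TT|Tt
⇒ T over [I-1,I-2,II-1,II-2]: 15 consistent

II-2 ∈ {KK Ll TT, KK Ll Tt, KK ll TT, KK ll Tt, Kk Ll TT, Kk Ll Tt, Kk ll TT, Kk ll Tt}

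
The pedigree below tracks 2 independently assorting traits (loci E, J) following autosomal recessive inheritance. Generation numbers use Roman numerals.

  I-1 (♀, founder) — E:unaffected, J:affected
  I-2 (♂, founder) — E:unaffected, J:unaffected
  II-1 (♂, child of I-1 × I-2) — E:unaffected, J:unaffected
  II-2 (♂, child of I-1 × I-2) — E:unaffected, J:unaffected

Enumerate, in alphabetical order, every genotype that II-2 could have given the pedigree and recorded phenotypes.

E/I-1 un ·: EE|Ee
E/I-2 un ·: EE|Ee
E/II-1 un I-1×I-2: EE|Ee
E/II-2 un I-1×I-2: EE|Ee
⇒ E over [I-1,I-2,II-1,II-2]: 13 consistent
J/I-1 aff ·: jj
J/I-2 un ·: JJ|Jj
J/II-1 un I-1×I-2: Jj
J/II-2 un I-1×I-2: Jj
⇒ J over [I-1,I-2,II-1,II-2]: 2 consistent

II-2 ∈ {EE Jj, Ee Jj}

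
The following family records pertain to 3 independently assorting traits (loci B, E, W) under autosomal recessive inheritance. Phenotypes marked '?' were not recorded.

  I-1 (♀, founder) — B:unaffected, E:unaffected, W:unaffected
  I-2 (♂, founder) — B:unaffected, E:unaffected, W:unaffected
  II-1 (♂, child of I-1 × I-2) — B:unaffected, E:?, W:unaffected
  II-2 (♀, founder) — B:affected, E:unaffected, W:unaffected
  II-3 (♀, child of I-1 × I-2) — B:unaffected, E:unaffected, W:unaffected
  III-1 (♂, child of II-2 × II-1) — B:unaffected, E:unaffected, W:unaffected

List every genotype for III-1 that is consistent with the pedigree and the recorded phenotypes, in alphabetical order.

III-1 ∈ {Bb EE WW, Bb EE Ww, Bb Ee WW, Bb Ee Ww}

B/I-1 un ·: BB|Bb
B/I-2 un ·: BB|Bb
B/II-1 un I-1×I-2: BB|Bb
B/II-2 aff ·: bb
B/II-3 un I-1×I-2: BB|Bb
B/III-1 un II-2×II-1: Bb
⇒ B over [I-1,I-2,II-1,II-2,II-3,III-1]: 13 consistent
E/I-1 un ·: EE|Ee
E/I-2 un ·: EE|Ee
E/II-1 ? I-1×I-2: EE|Ee|ee
E/II-2 un ·: EE|Ee
E/II-3 un I-1×I-2: EE|Ee
E/III-1 un II-2×II-1: EE|Ee
⇒ E over [I-1,I-2,II-1,II-2,II-3,III-1]: 49 consistent
W/I-1 un ·: WW|Ww
W/I-2 un ·: WW|Ww
W/II-1 un I-1×I-2: WW|Ww
W/II-2 un ·: WW|Ww
W/II-3 un I-1×I-2: WW|Ww
W/III-1 un II-2×II-1: WW|Ww
⇒ W over [I-1,I-2,II-1,II-2,II-3,III-1]: 45 consistent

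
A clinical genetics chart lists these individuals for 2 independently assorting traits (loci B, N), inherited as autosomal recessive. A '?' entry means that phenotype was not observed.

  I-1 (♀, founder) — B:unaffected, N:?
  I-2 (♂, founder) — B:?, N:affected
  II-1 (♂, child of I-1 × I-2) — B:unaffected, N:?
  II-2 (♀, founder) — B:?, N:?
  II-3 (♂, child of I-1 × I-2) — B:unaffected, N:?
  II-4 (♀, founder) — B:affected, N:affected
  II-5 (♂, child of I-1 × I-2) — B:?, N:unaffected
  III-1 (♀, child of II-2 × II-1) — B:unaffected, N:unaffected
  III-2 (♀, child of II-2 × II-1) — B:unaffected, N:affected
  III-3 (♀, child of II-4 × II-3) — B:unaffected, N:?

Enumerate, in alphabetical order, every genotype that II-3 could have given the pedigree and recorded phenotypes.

B/I-1 un ·: BB|Bb
B/I-2 ? ·: BB|Bb|bb
B/II-1 un I-1×I-2: BB|Bb
B/II-2 ? ·: BB|Bb|bb
B/II-3 un I-1×I-2: BB|Bb
B/II-4 aff ·: bb
B/II-5 ? I-1×I-2: BB|Bb|bb
B/III-1 un II-2×II-1: BB|Bb
B/III-2 un II-2×II-1: BB|Bb
B/III-3 un II-4×II-3: Bb
⇒ B over [I-1,I-2,II-1,II-2,II-3,II-4,II-5,III-1,III-2,III-3]: 243 consistent
N/I-1 ? ·: NN|Nn
N/I-2 aff ·: nn
N/II-1 ? I-1×I-2: Nn|nn
N/II-2 ? ·: Nn|nn
N/II-3 ? I-1×I-2: Nn|nn
N/II-4 aff ·: nn
N/II-5 un I-1×I-2: Nn
N/III-1 un II-2×II-1: NN|Nn
N/III-2 aff II-2×II-1: nn
N/III-3 ? II-4×II-3: Nn|nn
⇒ N over [I-1,I-2,II-1,II-2,II-3,II-4,II-5,III-1,III-2,III-3]: 18 consistent

II-3 ∈ {BB Nn, BB nn, Bb Nn, Bb nn}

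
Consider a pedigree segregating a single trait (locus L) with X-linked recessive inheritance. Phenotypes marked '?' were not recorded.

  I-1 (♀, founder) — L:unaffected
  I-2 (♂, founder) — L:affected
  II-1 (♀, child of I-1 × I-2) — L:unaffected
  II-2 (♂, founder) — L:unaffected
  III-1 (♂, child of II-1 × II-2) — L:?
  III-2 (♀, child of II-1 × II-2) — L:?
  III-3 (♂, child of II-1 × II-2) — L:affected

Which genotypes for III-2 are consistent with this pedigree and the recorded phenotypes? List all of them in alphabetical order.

III-2 ∈ {X^LX^L, X^LX^l}

L/I-1 un ·: X^LX^L|X^LX^l
L/I-2 aff ·: X^lY
L/II-1 un I-1×I-2: X^LX^l
L/II-2 un ·: X^LY
L/III-1 ? II-1×II-2: X^LY|X^lY
L/III-2 ? II-1×II-2: X^LX^L|X^LX^l
L/III-3 aff II-1×II-2: X^lY
⇒ L over [I-1,I-2,II-1,II-2,III-1,III-2,III-3]: 8 consistent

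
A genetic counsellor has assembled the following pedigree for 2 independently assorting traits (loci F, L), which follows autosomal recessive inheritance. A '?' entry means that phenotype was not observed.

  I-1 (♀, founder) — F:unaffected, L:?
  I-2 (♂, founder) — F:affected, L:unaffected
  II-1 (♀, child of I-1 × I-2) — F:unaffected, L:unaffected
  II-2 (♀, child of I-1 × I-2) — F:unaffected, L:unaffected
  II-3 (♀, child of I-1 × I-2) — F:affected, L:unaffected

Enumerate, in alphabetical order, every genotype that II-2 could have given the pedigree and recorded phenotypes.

II-2 ∈ {Ff LL, Ff Ll}

F/I-1 un ·: Ff
F/I-2 aff ·: ff
F/II-1 un I-1×I-2: Ff
F/II-2 un I-1×I-2: Ff
F/II-3 aff I-1×I-2: ff
⇒ F over [I-1,I-2,II-1,II-2,II-3]: 1 consistent
L/I-1 ? ·: LL|Ll|ll
L/I-2 un ·: LL|Ll
L/II-1 un I-1×I-2: LL|Ll
L/II-2 un I-1×I-2: LL|Ll
L/II-3 un I-1×I-2: LL|Ll
⇒ L over [I-1,I-2,II-1,II-2,II-3]: 27 consistent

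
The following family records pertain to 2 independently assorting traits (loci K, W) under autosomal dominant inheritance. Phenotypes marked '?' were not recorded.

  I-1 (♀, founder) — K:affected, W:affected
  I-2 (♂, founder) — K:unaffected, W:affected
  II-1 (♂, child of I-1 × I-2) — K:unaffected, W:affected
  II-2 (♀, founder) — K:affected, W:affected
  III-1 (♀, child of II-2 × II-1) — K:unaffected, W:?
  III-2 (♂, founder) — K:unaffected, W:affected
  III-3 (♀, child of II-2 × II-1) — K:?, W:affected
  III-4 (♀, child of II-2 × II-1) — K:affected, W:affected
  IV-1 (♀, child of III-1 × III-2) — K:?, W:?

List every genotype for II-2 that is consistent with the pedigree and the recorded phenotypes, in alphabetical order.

K/I-1 aff ·: Kk
K/I-2 un ·: kk
K/II-1 un I-1×I-2: kk
K/II-2 aff ·: Kk
K/III-1 un II-2×II-1: kk
K/III-2 un ·: kk
K/III-3 ? II-2×II-1: kk|Kk
K/III-4 aff II-2×II-1: Kk
K/IV-1 ? III-1×III-2: kk
⇒ K over [I-1,I-2,II-1,II-2,III-1,III-2,III-3,III-4,IV-1]: 2 consistent
W/I-1 aff ·: Ww|WW
W/I-2 aff ·: Ww|WW
W/II-1 aff I-1×I-2: Ww|WW
W/II-2 aff ·: Ww|WW
W/III-1 ? II-2×II-1: ww|Ww|WW
W/III-2 aff ·: Ww|WW
W/III-3 aff II-2×II-1: Ww|WW
W/III-4 aff II-2×II-1: Ww|WW
W/IV-1 ? III-1×III-2: ww|Ww|WW
⇒ W over [I-1,I-2,II-1,II-2,III-1,III-2,III-3,III-4,IV-1]: 368 consistent

II-2 ∈ {Kk WW, Kk Ww}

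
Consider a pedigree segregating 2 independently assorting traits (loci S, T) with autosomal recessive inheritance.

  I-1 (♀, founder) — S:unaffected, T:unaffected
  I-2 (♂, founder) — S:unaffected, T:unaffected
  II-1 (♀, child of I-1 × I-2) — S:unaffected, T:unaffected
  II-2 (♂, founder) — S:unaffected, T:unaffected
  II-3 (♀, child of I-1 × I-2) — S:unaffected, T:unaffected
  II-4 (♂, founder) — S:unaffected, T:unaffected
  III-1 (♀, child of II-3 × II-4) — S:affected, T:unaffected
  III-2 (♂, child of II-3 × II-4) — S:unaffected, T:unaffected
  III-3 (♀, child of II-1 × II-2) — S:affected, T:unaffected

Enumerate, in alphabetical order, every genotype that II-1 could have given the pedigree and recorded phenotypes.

II-1 ∈ {Ss TT, Ss Tt}

S/I-1 un ·: SS|Ss
S/I-2 un ·: SS|Ss
S/II-1 un I-1×I-2: Ss
S/II-2 un ·: Ss
S/II-3 un I-1×I-2: Ss
S/II-4 un ·: Ss
S/III-1 aff II-3×II-4: ss
S/III-2 un II-3×II-4: SS|Ss
S/III-3 aff II-1×II-2: ss
⇒ S over [I-1,I-2,II-1,II-2,II-3,II-4,III-1,III-2,III-3]: 6 consistent
T/I-1 un ·: TT|Tt
T/I-2 un ·: TT|Tt
T/II-1 un I-1×I-2: TT|Tt
T/II-2 un ·: TT|Tt
T/II-3 un I-1×I-2: TT|Tt
T/II-4 un ·: TT|Tt
T/III-1 un II-3×II-4: TT|Tt
T/III-2 un II-3×II-4: TT|Tt
T/III-3 un II-1×II-2: TT|Tt
⇒ T over [I-1,I-2,II-1,II-2,II-3,II-4,III-1,III-2,III-3]: 288 consistent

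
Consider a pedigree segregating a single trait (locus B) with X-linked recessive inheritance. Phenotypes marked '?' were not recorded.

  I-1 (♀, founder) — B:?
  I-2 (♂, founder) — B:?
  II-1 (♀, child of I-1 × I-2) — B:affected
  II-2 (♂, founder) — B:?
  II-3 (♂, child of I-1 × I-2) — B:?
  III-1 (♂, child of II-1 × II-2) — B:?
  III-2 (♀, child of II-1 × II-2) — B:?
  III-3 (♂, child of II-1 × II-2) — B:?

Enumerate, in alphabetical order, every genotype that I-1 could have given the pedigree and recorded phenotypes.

B/I-1 ? ·: X^BX^b|X^bX^b
B/I-2 ? ·: X^bY
B/II-1 aff I-1×I-2: X^bX^b
B/II-2 ? ·: X^BY|X^bY
B/II-3 ? I-1×I-2: X^BY|X^bY
B/III-1 ? II-1×II-2: X^bY
B/III-2 ? II-1×II-2: X^BX^b|X^bX^b
B/III-3 ? II-1×II-2: X^bY
⇒ B over [I-1,I-2,II-1,II-2,II-3,III-1,III-2,III-3]: 6 consistent

I-1 ∈ {X^BX^b, X^bX^b}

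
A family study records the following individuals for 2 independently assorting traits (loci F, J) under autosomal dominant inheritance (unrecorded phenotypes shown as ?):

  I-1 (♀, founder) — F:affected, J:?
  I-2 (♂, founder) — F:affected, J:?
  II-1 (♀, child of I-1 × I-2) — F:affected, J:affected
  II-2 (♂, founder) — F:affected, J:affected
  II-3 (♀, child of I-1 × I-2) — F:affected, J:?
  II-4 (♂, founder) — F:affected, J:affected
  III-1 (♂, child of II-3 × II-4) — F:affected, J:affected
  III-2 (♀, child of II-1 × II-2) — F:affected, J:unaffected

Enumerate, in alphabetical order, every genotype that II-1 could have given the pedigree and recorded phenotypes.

F/I-1 aff ·: Ff|FF
F/I-2 aff ·: Ff|FF
F/II-1 aff I-1×I-2: Ff|FF
F/II-2 aff ·: Ff|FF
F/II-3 aff I-1×I-2: Ff|FF
F/II-4 aff ·: Ff|FF
F/III-1 aff II-3×II-4: Ff|FF
F/III-2 aff II-1×II-2: Ff|FF
⇒ F over [I-1,I-2,II-1,II-2,II-3,II-4,III-1,III-2]: 156 consistent
J/I-1 ? ·: jj|Jj|JJ
J/I-2 ? ·: jj|Jj|JJ
J/II-1 aff I-1×I-2: Jj
J/II-2 aff ·: Jj
J/II-3 ? I-1×I-2: jj|Jj|JJ
J/II-4 aff ·: Jj|JJ
J/III-1 aff II-3×II-4: Jj|JJ
J/III-2 un II-1×II-2: jj
⇒ J over [I-1,I-2,II-1,II-2,II-3,II-4,III-1,III-2]: 43 consistent

II-1 ∈ {FF Jj, Ff Jj}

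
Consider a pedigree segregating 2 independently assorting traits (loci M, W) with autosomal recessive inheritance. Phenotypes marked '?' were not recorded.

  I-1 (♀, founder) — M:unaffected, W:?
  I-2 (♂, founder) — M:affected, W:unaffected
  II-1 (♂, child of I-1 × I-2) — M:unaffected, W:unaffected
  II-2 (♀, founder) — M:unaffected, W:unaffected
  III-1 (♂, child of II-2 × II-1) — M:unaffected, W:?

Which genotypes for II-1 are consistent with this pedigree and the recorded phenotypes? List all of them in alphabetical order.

II-1 ∈ {Mm WW, Mm Ww}

M/I-1 un ·: MM|Mm
M/I-2 aff ·: mm
M/II-1 un I-1×I-2: Mm
M/II-2 un ·: MM|Mm
M/III-1 un II-2×II-1: MM|Mm
⇒ M over [I-1,I-2,II-1,II-2,III-1]: 8 consistent
W/I-1 ? ·: WW|Ww|ww
W/I-2 un ·: WW|Ww
W/II-1 un I-1×I-2: WW|Ww
W/II-2 un ·: WW|Ww
W/III-1 ? II-2×II-1: WW|Ww|ww
⇒ W over [I-1,I-2,II-1,II-2,III-1]: 37 consistent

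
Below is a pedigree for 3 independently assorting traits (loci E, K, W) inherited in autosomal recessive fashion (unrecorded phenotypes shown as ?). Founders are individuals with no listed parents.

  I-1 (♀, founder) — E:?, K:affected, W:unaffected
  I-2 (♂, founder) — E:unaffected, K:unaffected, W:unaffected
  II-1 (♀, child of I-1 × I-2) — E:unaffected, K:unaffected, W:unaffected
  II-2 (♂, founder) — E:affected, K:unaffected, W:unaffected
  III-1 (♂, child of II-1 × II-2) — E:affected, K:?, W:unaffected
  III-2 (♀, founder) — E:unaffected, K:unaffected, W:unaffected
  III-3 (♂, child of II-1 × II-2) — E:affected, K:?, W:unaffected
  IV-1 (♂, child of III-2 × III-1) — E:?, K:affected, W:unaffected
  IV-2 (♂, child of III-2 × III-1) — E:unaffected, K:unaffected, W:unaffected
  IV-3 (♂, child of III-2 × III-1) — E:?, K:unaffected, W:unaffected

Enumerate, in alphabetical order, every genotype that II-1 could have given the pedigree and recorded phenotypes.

E/I-1 ? ·: EE|Ee|ee
E/I-2 un ·: EE|Ee
E/II-1 un I-1×I-2: Ee
E/II-2 aff ·: ee
E/III-1 aff II-1×II-2: ee
E/III-2 un ·: EE|Ee
E/III-3 aff II-1×II-2: ee
E/IV-1 ? III-2×III-1: Ee|ee
E/IV-2 un III-2×III-1: Ee
E/IV-3 ? III-2×III-1: Ee|ee
⇒ E over [I-1,I-2,II-1,II-2,III-1,III-2,III-3,IV-1,IV-2,IV-3]: 25 consistent
K/I-1 aff ·: kk
K/I-2 un ·: KK|Kk
K/II-1 un I-1×I-2: Kk
K/II-2 un ·: KK|Kk
K/III-1 ? II-1×II-2: Kk|kk
K/III-2 un ·: Kk
K/III-3 ? II-1×II-2: KK|Kk|kk
K/IV-1 aff III-2×III-1: kk
K/IV-2 un III-2×III-1: KK|Kk
K/IV-3 un III-2×III-1: KK|Kk
⇒ K over [I-1,I-2,II-1,II-2,III-1,III-2,III-3,IV-1,IV-2,IV-3]: 46 consistent
W/I-1 un ·: WW|Ww
W/I-2 un ·: WW|Ww
W/II-1 un I-1×I-2: WW|Ww
W/II-2 un ·: WW|Ww
W/III-1 un II-1×II-2: WW|Ww
W/III-2 un ·: WW|Ww
W/III-3 un II-1×II-2: WW|Ww
W/IV-1 un III-2×III-1: WW|Ww
W/IV-2 un III-2×III-1: WW|Ww
W/IV-3 un III-2×III-1: WW|Ww
⇒ W over [I-1,I-2,II-1,II-2,III-1,III-2,III-3,IV-1,IV-2,IV-3]: 536 consistent

II-1 ∈ {Ee Kk WW, Ee Kk Ww}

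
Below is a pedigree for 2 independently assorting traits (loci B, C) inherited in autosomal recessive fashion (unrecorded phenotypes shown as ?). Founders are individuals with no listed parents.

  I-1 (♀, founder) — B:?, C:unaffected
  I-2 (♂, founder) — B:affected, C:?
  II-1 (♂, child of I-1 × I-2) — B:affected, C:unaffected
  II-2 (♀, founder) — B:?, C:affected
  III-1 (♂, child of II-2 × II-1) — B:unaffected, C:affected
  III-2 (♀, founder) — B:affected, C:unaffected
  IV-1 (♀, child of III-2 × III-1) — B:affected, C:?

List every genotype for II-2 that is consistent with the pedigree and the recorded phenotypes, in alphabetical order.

B/I-1 ? ·: Bb|bb
B/I-2 aff ·: bb
B/II-1 aff I-1×I-2: bb
B/II-2 ? ·: BB|Bb
B/III-1 un II-2×II-1: Bb
B/III-2 aff ·: bb
B/IV-1 aff III-2×III-1: bb
⇒ B over [I-1,I-2,II-1,II-2,III-1,III-2,IV-1]: 4 consistent
C/I-1 un ·: CC|Cc
C/I-2 ? ·: CC|Cc|cc
C/II-1 un I-1×I-2: Cc
C/II-2 aff ·: cc
C/III-1 aff II-2×II-1: cc
C/III-2 un ·: CC|Cc
C/IV-1 ? III-2×III-1: Cc|cc
⇒ C over [I-1,I-2,II-1,II-2,III-1,III-2,IV-1]: 15 consistent

II-2 ∈ {BB cc, Bb cc}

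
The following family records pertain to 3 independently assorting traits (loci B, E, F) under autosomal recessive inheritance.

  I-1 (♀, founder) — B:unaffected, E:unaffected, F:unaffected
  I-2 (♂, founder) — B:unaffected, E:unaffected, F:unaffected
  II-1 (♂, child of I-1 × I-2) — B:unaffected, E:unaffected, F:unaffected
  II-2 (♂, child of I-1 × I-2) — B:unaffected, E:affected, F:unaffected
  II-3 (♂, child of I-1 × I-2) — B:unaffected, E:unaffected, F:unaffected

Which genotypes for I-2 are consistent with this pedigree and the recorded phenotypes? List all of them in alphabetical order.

B/I-1 un ·: BB|Bb
B/I-2 un ·: BB|Bb
B/II-1 un I-1×I-2: BB|Bb
B/II-2 un I-1×I-2: BB|Bb
B/II-3 un I-1×I-2: BB|Bb
⇒ B over [I-1,I-2,II-1,II-2,II-3]: 25 consistent
E/I-1 un ·: Ee
E/I-2 un ·: Ee
E/II-1 un I-1×I-2: EE|Ee
E/II-2 aff I-1×I-2: ee
E/II-3 un I-1×I-2: EE|Ee
⇒ E over [I-1,I-2,II-1,II-2,II-3]: 4 consistent
F/I-1 un ·: FF|Ff
F/I-2 un ·: FF|Ff
F/II-1 un I-1×I-2: FF|Ff
F/II-2 un I-1×I-2: FF|Ff
F/II-3 un I-1×I-2: FF|Ff
⇒ F over [I-1,I-2,II-1,II-2,II-3]: 25 consistent

I-2 ∈ {BB Ee FF, BB Ee Ff, Bb Ee FF, Bb Ee Ff}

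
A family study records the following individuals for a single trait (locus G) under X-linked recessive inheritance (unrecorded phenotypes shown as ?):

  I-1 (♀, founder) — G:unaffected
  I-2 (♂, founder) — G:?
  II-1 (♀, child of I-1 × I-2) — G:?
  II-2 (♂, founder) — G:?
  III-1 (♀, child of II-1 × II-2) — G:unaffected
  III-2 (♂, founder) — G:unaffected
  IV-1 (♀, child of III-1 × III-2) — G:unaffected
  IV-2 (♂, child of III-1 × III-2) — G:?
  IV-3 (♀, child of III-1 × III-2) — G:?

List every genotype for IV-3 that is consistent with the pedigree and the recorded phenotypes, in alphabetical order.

IV-3 ∈ {X^GX^G, X^GX^g}

G/I-1 un ·: X^GX^G|X^GX^g
G/I-2 ? ·: X^GY|X^gY
G/II-1 ? I-1×I-2: X^GX^G|X^GX^g|X^gX^g
G/II-2 ? ·: X^GY|X^gY
G/III-1 un II-1×II-2: X^GX^G|X^GX^g
G/III-2 un ·: X^GY
G/IV-1 un III-1×III-2: X^GX^G|X^GX^g
G/IV-2 ? III-1×III-2: X^GY|X^gY
G/IV-3 ? III-1×III-2: X^GX^G|X^GX^g
⇒ G over [I-1,I-2,II-1,II-2,III-1,III-2,IV-1,IV-2,IV-3]: 77 consistent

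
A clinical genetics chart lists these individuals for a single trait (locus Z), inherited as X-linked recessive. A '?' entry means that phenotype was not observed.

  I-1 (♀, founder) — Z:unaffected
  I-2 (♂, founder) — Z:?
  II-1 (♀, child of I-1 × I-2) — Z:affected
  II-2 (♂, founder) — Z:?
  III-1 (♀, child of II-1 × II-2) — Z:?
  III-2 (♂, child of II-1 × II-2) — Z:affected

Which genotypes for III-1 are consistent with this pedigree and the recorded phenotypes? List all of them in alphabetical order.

Z/I-1 un ·: X^ZX^z
Z/I-2 ? ·: X^zY
Z/II-1 aff I-1×I-2: X^zX^z
Z/II-2 ? ·: X^ZY|X^zY
Z/III-1 ? II-1×II-2: X^ZX^z|X^zX^z
Z/III-2 aff II-1×II-2: X^zY
⇒ Z over [I-1,I-2,II-1,II-2,III-1,III-2]: 2 consistent

III-1 ∈ {X^ZX^z, X^zX^z}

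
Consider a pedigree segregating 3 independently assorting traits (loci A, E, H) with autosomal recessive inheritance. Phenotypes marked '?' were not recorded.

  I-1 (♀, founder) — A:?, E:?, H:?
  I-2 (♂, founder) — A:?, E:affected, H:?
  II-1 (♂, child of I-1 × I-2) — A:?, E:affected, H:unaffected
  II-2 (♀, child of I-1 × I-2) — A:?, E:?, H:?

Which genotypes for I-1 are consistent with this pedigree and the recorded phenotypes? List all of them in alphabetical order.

I-1 ∈ {AA Ee HH, AA Ee Hh, AA Ee hh, AA ee HH, AA ee Hh, AA ee hh, Aa Ee HH, Aa Ee Hh, Aa Ee hh, Aa ee HH, Aa ee Hh, Aa ee hh, aa Ee HH, aa Ee Hh, aa Ee hh, aa ee HH, aa ee Hh, aa ee hh}

A/I-1 ? ·: AA|Aa|aa
A/I-2 ? ·: AA|Aa|aa
A/II-1 ? I-1×I-2: AA|Aa|aa
A/II-2 ? I-1×I-2: AA|Aa|aa
⇒ A over [I-1,I-2,II-1,II-2]: 29 consistent
E/I-1 ? ·: Ee|ee
E/I-2 aff ·: ee
E/II-1 aff I-1×I-2: ee
E/II-2 ? I-1×I-2: Ee|ee
⇒ E over [I-1,I-2,II-1,II-2]: 3 consistent
H/I-1 ? ·: HH|Hh|hh
H/I-2 ? ·: HH|Hh|hh
H/II-1 un I-1×I-2: HH|Hh
H/II-2 ? I-1×I-2: HH|Hh|hh
⇒ H over [I-1,I-2,II-1,II-2]: 21 consistent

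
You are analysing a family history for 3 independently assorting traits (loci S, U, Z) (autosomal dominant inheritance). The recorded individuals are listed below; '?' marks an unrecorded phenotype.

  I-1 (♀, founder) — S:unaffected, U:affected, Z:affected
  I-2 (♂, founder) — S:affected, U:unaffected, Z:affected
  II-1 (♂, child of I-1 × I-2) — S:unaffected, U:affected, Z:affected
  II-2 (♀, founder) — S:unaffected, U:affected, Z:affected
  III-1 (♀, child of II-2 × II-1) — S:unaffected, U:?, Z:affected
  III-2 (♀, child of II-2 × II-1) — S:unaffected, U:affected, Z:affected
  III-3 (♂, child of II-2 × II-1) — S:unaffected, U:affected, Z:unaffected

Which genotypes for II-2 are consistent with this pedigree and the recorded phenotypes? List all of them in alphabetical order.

II-2 ∈ {ss UU Zz, ss Uu Zz}

S/I-1 un ·: ss
S/I-2 aff ·: Ss
S/II-1 un I-1×I-2: ss
S/II-2 un ·: ss
S/III-1 un II-2×II-1: ss
S/III-2 un II-2×II-1: ss
S/III-3 un II-2×II-1: ss
⇒ S over [I-1,I-2,II-1,II-2,III-1,III-2,III-3]: 1 consistent
U/I-1 aff ·: Uu|UU
U/I-2 un ·: uu
U/II-1 aff I-1×I-2: Uu
U/II-2 aff ·: Uu|UU
U/III-1 ? II-2×II-1: uu|Uu|UU
U/III-2 aff II-2×II-1: Uu|UU
U/III-3 aff II-2×II-1: Uu|UU
⇒ U over [I-1,I-2,II-1,II-2,III-1,III-2,III-3]: 40 consistent
Z/I-1 aff ·: Zz|ZZ
Z/I-2 aff ·: Zz|ZZ
Z/II-1 aff I-1×I-2: Zz
Z/II-2 aff ·: Zz
Z/III-1 aff II-2×II-1: Zz|ZZ
Z/III-2 aff II-2×II-1: Zz|ZZ
Z/III-3 un II-2×II-1: zz
⇒ Z over [I-1,I-2,II-1,II-2,III-1,III-2,III-3]: 12 consistent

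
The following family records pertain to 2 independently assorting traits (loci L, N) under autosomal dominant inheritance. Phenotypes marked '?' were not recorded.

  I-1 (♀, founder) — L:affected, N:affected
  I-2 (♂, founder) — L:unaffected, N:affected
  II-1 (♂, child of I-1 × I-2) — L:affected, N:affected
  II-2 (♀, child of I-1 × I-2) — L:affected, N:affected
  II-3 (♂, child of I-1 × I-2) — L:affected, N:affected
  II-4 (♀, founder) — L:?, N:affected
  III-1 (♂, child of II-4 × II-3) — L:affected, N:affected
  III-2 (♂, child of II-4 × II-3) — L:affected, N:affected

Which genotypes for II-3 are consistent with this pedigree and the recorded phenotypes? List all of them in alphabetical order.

L/I-1 aff ·: Ll|LL
L/I-2 un ·: ll
L/II-1 aff I-1×I-2: Ll
L/II-2 aff I-1×I-2: Ll
L/II-3 aff I-1×I-2: Ll
L/II-4 ? ·: ll|Ll|LL
L/III-1 aff II-4×II-3: Ll|LL
L/III-2 aff II-4×II-3: Ll|LL
⇒ L over [I-1,I-2,II-1,II-2,II-3,II-4,III-1,III-2]: 18 consistent
N/I-1 aff ·: Nn|NN
N/I-2 aff ·: Nn|NN
N/II-1 aff I-1×I-2: Nn|NN
N/II-2 aff I-1×I-2: Nn|NN
N/II-3 aff I-1×I-2: Nn|NN
N/II-4 aff ·: Nn|NN
N/III-1 aff II-4×II-3: Nn|NN
N/III-2 aff II-4×II-3: Nn|NN
⇒ N over [I-1,I-2,II-1,II-2,II-3,II-4,III-1,III-2]: 161 consistent

II-3 ∈ {Ll NN, Ll Nn}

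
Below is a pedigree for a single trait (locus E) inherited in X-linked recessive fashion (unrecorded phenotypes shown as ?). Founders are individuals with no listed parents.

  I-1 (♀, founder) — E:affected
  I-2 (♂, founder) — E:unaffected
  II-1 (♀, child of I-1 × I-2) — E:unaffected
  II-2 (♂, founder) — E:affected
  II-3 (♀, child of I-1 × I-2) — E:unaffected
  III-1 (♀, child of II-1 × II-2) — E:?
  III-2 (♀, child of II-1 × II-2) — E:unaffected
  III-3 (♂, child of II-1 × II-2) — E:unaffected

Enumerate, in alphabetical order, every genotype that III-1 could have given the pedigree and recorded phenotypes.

E/I-1 aff ·: X^eX^e
E/I-2 un ·: X^EY
E/II-1 un I-1×I-2: X^EX^e
E/II-2 aff ·: X^eY
E/II-3 un I-1×I-2: X^EX^e
E/III-1 ? II-1×II-2: X^EX^e|X^eX^e
E/III-2 un II-1×II-2: X^EX^e
E/III-3 un II-1×II-2: X^EY
⇒ E over [I-1,I-2,II-1,II-2,II-3,III-1,III-2,III-3]: 2 consistent

III-1 ∈ {X^EX^e, X^eX^e}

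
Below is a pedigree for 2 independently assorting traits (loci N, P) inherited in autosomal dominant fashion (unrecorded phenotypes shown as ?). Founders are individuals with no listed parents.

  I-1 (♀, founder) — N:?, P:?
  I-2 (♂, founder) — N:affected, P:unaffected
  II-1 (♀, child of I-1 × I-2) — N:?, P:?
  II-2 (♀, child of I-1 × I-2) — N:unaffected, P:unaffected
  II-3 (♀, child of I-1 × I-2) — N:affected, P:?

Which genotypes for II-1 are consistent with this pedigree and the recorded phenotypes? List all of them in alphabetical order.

N/I-1 ? ·: nn|Nn
N/I-2 aff ·: Nn
N/II-1 ? I-1×I-2: nn|Nn|NN
N/II-2 un I-1×I-2: nn
N/II-3 aff I-1×I-2: Nn|NN
⇒ N over [I-1,I-2,II-1,II-2,II-3]: 8 consistent
P/I-1 ? ·: pp|Pp
P/I-2 un ·: pp
P/II-1 ? I-1×I-2: pp|Pp
P/II-2 un I-1×I-2: pp
P/II-3 ? I-1×I-2: pp|Pp
⇒ P over [I-1,I-2,II-1,II-2,II-3]: 5 consistent

II-1 ∈ {NN Pp, NN pp, Nn Pp, Nn pp, nn Pp, nn pp}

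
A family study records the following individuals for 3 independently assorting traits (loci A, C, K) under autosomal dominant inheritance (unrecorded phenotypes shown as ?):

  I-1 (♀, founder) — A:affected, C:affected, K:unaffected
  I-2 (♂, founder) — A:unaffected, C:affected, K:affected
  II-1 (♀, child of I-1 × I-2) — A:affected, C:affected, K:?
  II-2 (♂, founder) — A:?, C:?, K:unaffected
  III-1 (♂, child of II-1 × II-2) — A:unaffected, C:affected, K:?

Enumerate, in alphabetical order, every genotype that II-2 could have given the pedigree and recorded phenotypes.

II-2 ∈ {Aa CC kk, Aa Cc kk, Aa cc kk, aa CC kk, aa Cc kk, aa cc kk}

A/I-1 aff ·: Aa|AA
A/I-2 un ·: aa
A/II-1 aff I-1×I-2: Aa
A/II-2 ? ·: aa|Aa
A/III-1 un II-1×II-2: aa
⇒ A over [I-1,I-2,II-1,II-2,III-1]: 4 consistent
C/I-1 aff ·: Cc|CC
C/I-2 aff ·: Cc|CC
C/II-1 aff I-1×I-2: Cc|CC
C/II-2 ? ·: cc|Cc|CC
C/III-1 aff II-1×II-2: Cc|CC
⇒ C over [I-1,I-2,II-1,II-2,III-1]: 31 consistent
K/I-1 un ·: kk
K/I-2 aff ·: Kk|KK
K/II-1 ? I-1×I-2: kk|Kk
K/II-2 un ·: kk
K/III-1 ? II-1×II-2: kk|Kk
⇒ K over [I-1,I-2,II-1,II-2,III-1]: 5 consistent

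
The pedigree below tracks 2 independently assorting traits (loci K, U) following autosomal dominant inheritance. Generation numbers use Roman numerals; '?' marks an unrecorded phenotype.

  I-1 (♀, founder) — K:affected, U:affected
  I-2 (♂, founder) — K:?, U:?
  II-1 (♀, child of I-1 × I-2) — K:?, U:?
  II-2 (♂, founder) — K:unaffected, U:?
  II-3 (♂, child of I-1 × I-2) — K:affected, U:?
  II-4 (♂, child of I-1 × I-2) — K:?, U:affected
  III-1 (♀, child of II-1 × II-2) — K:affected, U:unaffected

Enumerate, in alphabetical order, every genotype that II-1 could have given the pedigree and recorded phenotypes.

K/I-1 aff ·: Kk|KK
K/I-2 ? ·: kk|Kk|KK
K/II-1 ? I-1×I-2: Kk|KK
K/II-2 un ·: kk
K/II-3 aff I-1×I-2: Kk|KK
K/II-4 ? I-1×I-2: kk|Kk|KK
K/III-1 aff II-1×II-2: Kk
⇒ K over [I-1,I-2,II-1,II-2,II-3,II-4,III-1]: 32 consistent
U/I-1 aff ·: Uu|UU
U/I-2 ? ·: uu|Uu|UU
U/II-1 ? I-1×I-2: uu|Uu
U/II-2 ? ·: uu|Uu
U/II-3 ? I-1×I-2: uu|Uu|UU
U/II-4 aff I-1×I-2: Uu|UU
U/III-1 un II-1×II-2: uu
⇒ U over [I-1,I-2,II-1,II-2,II-3,II-4,III-1]: 50 consistent

II-1 ∈ {KK Uu, KK uu, Kk Uu, Kk uu}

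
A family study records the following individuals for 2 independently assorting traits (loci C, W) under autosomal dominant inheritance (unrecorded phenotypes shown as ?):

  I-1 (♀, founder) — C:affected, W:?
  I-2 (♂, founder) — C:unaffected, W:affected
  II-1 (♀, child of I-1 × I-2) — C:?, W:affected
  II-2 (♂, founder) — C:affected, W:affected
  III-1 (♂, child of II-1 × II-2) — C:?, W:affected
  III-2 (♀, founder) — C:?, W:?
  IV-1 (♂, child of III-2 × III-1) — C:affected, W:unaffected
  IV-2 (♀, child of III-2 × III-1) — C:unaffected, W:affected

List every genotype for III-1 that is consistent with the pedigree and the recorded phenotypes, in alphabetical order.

III-1 ∈ {Cc Ww, cc Ww}

C/I-1 aff ·: Cc|CC
C/I-2 un ·: cc
C/II-1 ? I-1×I-2: cc|Cc
C/II-2 aff ·: Cc|CC
C/III-1 ? II-1×II-2: cc|Cc
C/III-2 ? ·: cc|Cc
C/IV-1 aff III-2×III-1: Cc|CC
C/IV-2 un III-2×III-1: cc
⇒ C over [I-1,I-2,II-1,II-2,III-1,III-2,IV-1,IV-2]: 21 consistent
W/I-1 ? ·: ww|Ww|WW
W/I-2 aff ·: Ww|WW
W/II-1 aff I-1×I-2: Ww|WW
W/II-2 aff ·: Ww|WW
W/III-1 aff II-1×II-2: Ww
W/III-2 ? ·: ww|Ww
W/IV-1 un III-2×III-1: ww
W/IV-2 aff III-2×III-1: Ww|WW
⇒ W over [I-1,I-2,II-1,II-2,III-1,III-2,IV-1,IV-2]: 42 consistent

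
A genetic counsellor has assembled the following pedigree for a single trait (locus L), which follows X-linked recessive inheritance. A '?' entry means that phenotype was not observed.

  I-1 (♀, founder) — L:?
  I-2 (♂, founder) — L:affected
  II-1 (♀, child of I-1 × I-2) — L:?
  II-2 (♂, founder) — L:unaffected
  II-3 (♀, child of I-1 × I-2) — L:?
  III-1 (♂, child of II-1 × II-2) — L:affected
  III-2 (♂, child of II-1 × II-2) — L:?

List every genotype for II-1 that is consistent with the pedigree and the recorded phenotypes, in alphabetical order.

L/I-1 ? ·: X^LX^L|X^LX^l|X^lX^l
L/I-2 aff ·: X^lY
L/II-1 ? I-1×I-2: X^LX^l|X^lX^l
L/II-2 un ·: X^LY
L/II-3 ? I-1×I-2: X^LX^l|X^lX^l
L/III-1 aff II-1×II-2: X^lY
L/III-2 ? II-1×II-2: X^LY|X^lY
⇒ L over [I-1,I-2,II-1,II-2,II-3,III-1,III-2]: 9 consistent

II-1 ∈ {X^LX^l, X^lX^l}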